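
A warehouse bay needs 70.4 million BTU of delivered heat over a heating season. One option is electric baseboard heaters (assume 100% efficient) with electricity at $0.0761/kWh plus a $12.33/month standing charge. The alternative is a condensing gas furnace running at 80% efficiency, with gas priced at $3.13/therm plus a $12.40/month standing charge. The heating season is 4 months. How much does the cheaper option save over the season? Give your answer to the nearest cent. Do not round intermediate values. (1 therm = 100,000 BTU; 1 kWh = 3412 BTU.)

Heat load = 70.4 × 10⁶ BTU = 70,400,000 BTU
Gas: input = 70,400,000 / 0.80 = 88,000,000 BTU = 880 therm → 880 × $3.13 = $2,754.40; + 4 × $12.40 standing = $2,804.00
Electric: 70,400,000 BTU / 3412 = 20,630 kWh → × $0.0761 = $1,570.18; + 4 × $12.33 standing = $1,619.50
Difference = |$2,804.00 − $1,619.50| = $1,184.50

$1184.50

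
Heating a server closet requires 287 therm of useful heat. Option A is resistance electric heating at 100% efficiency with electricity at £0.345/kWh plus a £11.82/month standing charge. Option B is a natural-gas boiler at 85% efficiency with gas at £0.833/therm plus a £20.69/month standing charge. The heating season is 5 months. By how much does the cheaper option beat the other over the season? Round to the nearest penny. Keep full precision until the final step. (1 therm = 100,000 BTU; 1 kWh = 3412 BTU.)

Heat load = 287 therm × 100,000 = 28,700,000 BTU
Gas: input = 28,700,000 / 0.85 = 33,764,706 BTU = 337.6 therm → 337.6 × £0.833 = £281.26; + 5 × £20.69 standing = £384.71
Electric: 28,700,000 BTU / 3412 = 8,411 kWh → × £0.345 = £2,901.96; + 5 × £11.82 standing = £2,961.06
Difference = |£384.71 − £2,961.06| = £2,576.35

£2576.35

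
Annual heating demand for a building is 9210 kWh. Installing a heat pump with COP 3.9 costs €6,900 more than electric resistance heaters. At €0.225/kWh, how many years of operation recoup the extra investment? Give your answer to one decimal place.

Resistance: 9210 kWh × €0.225 = €2,072.25/yr
Heat pump: 9210 / 3.9 = 2362 kWh in → × €0.225 = €531.35/yr
Annual savings = €1,540.90
Payback = €6,900 / €1,540.90 = 4.48 years

4.5 years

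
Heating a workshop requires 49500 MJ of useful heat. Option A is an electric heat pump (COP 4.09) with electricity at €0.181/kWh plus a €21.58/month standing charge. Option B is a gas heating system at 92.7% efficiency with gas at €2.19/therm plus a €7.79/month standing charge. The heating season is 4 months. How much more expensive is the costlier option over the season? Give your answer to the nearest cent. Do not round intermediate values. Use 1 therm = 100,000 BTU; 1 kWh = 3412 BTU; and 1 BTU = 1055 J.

Heat load = 49500 MJ = 49,500,000,000 J / 1055 = 46,919,431 BTU
Gas: input = 46,919,431 / 0.927 = 50,614,273 BTU = 506.1 therm → 506.1 × €2.19 = €1,108.45; + 4 × €7.79 standing = €1,139.61
Heat pump: 46,919,431 BTU / 3412 = 13,750 kWh heat; / 4.09 = 3,362 kWh in → × €0.181 = €608.55; + 4 × €21.58 standing = €694.87
Difference = |€1,139.61 − €694.87| = €444.74

€444.74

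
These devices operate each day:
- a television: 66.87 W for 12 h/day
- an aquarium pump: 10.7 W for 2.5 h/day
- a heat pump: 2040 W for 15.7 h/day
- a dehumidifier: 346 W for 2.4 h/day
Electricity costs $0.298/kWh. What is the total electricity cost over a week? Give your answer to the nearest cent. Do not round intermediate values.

$70.27

television: 66.87 W × 12 h × 7 d = 5,617 Wh = 5.617 kWh
aquarium pump: 10.7 W × 2.5 h × 7 d = 187 Wh = 0.1872 kWh
heat pump: 2040 W × 15.7 h × 7 d = 224,196 Wh = 224.2 kWh
dehumidifier: 346 W × 2.4 h × 7 d = 5,813 Wh = 5.813 kWh
Total energy = 5.617 + 0.1872 + 224.2 + 5.813 = 235.8 kWh
Cost = 235.8 kWh × $0.298 = $70.27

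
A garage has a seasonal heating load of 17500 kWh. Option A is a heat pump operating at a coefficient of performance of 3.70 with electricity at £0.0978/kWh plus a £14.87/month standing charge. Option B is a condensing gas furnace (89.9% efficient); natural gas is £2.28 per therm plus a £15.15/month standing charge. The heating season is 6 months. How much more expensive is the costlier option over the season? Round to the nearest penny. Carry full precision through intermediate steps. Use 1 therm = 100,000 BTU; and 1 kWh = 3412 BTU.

£1053.45

Heat load = 17500 kWh × 3412 = 59,710,000 BTU
Gas: input = 59,710,000 / 0.899 = 66,418,242 BTU = 664.2 therm → 664.2 × £2.28 = £1,514.34; + 6 × £15.15 standing = £1,605.24
Heat pump: 59,710,000 BTU / 3412 = 17,500 kWh heat; / 3.70 = 4,730 kWh in → × £0.0978 = £462.57; + 6 × £14.87 standing = £551.79
Difference = |£1,605.24 − £551.79| = £1,053.45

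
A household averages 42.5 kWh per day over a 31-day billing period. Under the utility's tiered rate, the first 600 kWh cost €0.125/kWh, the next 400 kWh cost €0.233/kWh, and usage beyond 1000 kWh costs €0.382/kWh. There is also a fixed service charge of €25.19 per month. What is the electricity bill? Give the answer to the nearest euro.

€315

Usage = 42.5 kWh/day × 31 days = 1317.5 kWh
First 600 kWh × €0.125 = €75.00
Next 400 kWh × €0.233 = €93.20
Remaining 317.5 kWh × €0.382 = €121.28
Energy charge = €289.49; + service €25.19 = €314.68 ≈ €315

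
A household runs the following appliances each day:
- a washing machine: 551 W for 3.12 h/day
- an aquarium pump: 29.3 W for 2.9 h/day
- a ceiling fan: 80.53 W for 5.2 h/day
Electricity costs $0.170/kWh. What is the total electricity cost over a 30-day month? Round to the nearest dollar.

washing machine: 551 W × 3.12 h × 30 d = 51,574 Wh = 51.57 kWh
aquarium pump: 29.3 W × 2.9 h × 30 d = 2,549 Wh = 2.549 kWh
ceiling fan: 80.53 W × 5.2 h × 30 d = 12,563 Wh = 12.56 kWh
Total energy = 51.57 + 2.549 + 12.56 = 66.69 kWh
Cost = 66.69 kWh × $0.170 = $11.34 ≈ $11

$11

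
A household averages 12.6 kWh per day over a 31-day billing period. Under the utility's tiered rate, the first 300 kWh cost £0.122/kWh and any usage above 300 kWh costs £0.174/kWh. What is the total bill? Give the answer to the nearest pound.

£52

Usage = 12.6 kWh/day × 31 days = 390.6 kWh
First 300 kWh × £0.122 = £36.60
Remaining 90.6 kWh × £0.174 = £15.76
Total = £52.36 ≈ £52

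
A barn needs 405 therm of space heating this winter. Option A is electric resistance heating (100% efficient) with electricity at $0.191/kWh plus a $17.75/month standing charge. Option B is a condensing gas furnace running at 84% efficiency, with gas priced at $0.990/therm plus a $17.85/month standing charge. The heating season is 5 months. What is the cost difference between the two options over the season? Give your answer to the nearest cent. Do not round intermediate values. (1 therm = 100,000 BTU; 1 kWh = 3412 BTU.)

Heat load = 405 therm × 100,000 = 40,500,000 BTU
Gas: input = 40,500,000 / 0.84 = 48,214,286 BTU = 482.1 therm → 482.1 × $0.990 = $477.32; + 5 × $17.85 standing = $566.57
Electric: 40,500,000 BTU / 3412 = 11,870 kWh → × $0.191 = $2,267.15; + 5 × $17.75 standing = $2,355.90
Difference = |$566.57 − $2,355.90| = $1,789.32

$1789.32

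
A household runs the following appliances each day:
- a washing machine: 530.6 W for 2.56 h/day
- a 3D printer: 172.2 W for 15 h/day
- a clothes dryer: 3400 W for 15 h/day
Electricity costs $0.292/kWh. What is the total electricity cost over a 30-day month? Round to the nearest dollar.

$481

washing machine: 530.6 W × 2.56 h × 30 d = 40,750 Wh = 40.75 kWh
3D printer: 172.2 W × 15 h × 30 d = 77,490 Wh = 77.49 kWh
clothes dryer: 3400 W × 15 h × 30 d = 1,530,000 Wh = 1,530 kWh
Total energy = 40.75 + 77.49 + 1,530 = 1,648 kWh
Cost = 1,648 kWh × $0.292 = $481.29 ≈ $481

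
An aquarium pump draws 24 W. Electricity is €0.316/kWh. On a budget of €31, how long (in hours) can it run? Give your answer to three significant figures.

4090 h

Energy budget = €31 / €0.316 per kWh = 98.1 kWh = 98,101 Wh
Runtime = 98,101 Wh / 24 W = 4,088 h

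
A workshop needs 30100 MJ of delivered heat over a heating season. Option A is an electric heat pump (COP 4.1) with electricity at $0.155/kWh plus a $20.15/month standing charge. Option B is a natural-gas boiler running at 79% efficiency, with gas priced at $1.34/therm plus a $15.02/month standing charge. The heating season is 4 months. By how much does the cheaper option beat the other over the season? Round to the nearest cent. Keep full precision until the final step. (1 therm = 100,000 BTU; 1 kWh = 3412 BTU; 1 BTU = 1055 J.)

Heat load = 30100 MJ = 30,100,000,000 J / 1055 = 28,530,806 BTU
Gas: input = 28,530,806 / 0.790 = 36,114,944 BTU = 361.1 therm → 361.1 × $1.34 = $483.94; + 4 × $15.02 standing = $544.02
Heat pump: 28,530,806 BTU / 3412 = 8,362 kWh heat; / 4.1 = 2,039 kWh in → × $0.155 = $316.12; + 4 × $20.15 standing = $396.72
Difference = |$544.02 − $396.72| = $147.30

$147.30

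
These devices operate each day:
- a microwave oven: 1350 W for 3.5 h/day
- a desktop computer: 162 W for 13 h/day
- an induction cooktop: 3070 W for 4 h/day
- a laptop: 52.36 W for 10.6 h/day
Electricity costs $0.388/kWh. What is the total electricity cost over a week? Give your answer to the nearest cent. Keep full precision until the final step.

$53.41

microwave oven: 1350 W × 3.5 h × 7 d = 33,075 Wh = 33.08 kWh
desktop computer: 162 W × 13 h × 7 d = 14,742 Wh = 14.74 kWh
induction cooktop: 3070 W × 4 h × 7 d = 85,960 Wh = 85.96 kWh
laptop: 52.36 W × 10.6 h × 7 d = 3,885 Wh = 3.885 kWh
Total energy = 33.08 + 14.74 + 85.96 + 3.885 = 137.7 kWh
Cost = 137.7 kWh × $0.388 = $53.41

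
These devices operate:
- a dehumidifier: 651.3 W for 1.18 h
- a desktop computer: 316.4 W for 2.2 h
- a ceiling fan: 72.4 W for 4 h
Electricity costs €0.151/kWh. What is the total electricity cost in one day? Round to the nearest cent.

€0.26

dehumidifier: 651.3 W × 1.18 h = 769 Wh = 0.7685 kWh
desktop computer: 316.4 W × 2.2 h = 696 Wh = 0.6961 kWh
ceiling fan: 72.4 W × 4 h = 290 Wh = 0.2896 kWh
Total energy = 0.7685 + 0.6961 + 0.2896 = 1.754 kWh
Cost = 1.754 kWh × €0.151 = €0.26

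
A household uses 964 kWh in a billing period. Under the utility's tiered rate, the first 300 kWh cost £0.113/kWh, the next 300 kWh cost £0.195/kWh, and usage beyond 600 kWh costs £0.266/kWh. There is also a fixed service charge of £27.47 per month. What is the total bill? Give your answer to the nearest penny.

£216.69

First 300 kWh × £0.113 = £33.90
Next 300 kWh × £0.195 = £58.50
Remaining 364 kWh × £0.266 = £96.82
Energy charge = £189.22; + service £27.47 = £216.69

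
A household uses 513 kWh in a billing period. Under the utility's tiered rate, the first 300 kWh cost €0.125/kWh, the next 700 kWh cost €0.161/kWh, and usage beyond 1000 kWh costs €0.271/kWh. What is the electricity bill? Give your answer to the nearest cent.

€71.79

First 300 kWh × €0.125 = €37.50
Next 213 kWh × €0.161 = €34.29
Remaining tier: 0 kWh (not reached)
Total = €71.79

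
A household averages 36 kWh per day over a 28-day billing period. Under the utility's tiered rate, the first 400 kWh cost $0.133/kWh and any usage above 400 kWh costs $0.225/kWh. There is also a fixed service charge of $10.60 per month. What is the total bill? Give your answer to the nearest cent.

Usage = 36 kWh/day × 28 days = 1008 kWh
First 400 kWh × $0.133 = $53.20
Remaining 608 kWh × $0.225 = $136.80
Energy charge = $190.00; + service $10.60 = $200.60

$200.60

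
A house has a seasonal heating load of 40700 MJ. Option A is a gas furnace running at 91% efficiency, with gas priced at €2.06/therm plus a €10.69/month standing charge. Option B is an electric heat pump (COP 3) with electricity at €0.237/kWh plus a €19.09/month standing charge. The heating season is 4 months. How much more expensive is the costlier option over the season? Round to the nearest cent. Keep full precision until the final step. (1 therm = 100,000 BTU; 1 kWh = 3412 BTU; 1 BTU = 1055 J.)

Heat load = 40700 MJ = 40,700,000,000 J / 1055 = 38,578,199 BTU
Gas: input = 38,578,199 / 0.91 = 42,393,625 BTU = 423.9 therm → 423.9 × €2.06 = €873.31; + 4 × €10.69 standing = €916.07
Heat pump: 38,578,199 BTU / 3412 = 11,310 kWh heat; / 3 = 3,769 kWh in → × €0.237 = €893.22; + 4 × €19.09 standing = €969.58
Difference = |€916.07 − €969.58| = €53.51

€53.51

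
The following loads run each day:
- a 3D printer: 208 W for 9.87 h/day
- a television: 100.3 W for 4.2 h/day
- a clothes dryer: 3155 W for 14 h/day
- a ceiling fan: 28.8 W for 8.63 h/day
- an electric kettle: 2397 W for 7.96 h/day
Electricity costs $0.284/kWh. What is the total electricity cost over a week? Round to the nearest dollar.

$131

3D printer: 208 W × 9.87 h × 7 d = 14,371 Wh = 14.37 kWh
television: 100.3 W × 4.2 h × 7 d = 2,949 Wh = 2.949 kWh
clothes dryer: 3155 W × 14 h × 7 d = 309,190 Wh = 309.2 kWh
ceiling fan: 28.8 W × 8.63 h × 7 d = 1,740 Wh = 1.74 kWh
electric kettle: 2397 W × 7.96 h × 7 d = 133,561 Wh = 133.6 kWh
Total energy = 14.37 + 2.949 + 309.2 + 1.74 + 133.6 = 461.8 kWh
Cost = 461.8 kWh × $0.284 = $131.15 ≈ $131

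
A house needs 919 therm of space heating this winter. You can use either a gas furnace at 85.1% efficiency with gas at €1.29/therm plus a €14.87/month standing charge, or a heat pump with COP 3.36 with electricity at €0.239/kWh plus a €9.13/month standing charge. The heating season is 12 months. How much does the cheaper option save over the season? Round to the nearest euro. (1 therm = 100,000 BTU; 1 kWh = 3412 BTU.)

€454

Heat load = 919 therm × 100,000 = 91,900,000 BTU
Gas: input = 91,900,000 / 0.851 = 107,990,599 BTU = 1,080 therm → 1,080 × €1.29 = €1,393.08; + 12 × €14.87 standing = €1,571.52
Heat pump: 91,900,000 BTU / 3412 = 26,930 kWh heat; / 3.36 = 8,016 kWh in → × €0.239 = €1,915.87; + 12 × €9.13 standing = €2,025.43
Difference = |€1,571.52 − €2,025.43| = €453.91 ≈ €454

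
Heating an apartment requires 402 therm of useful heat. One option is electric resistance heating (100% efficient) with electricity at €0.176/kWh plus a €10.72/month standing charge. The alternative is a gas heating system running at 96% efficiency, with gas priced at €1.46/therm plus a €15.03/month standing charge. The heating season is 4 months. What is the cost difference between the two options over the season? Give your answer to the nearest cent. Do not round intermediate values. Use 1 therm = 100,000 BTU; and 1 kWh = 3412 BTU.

€1445.01

Heat load = 402 therm × 100,000 = 40,200,000 BTU
Gas: input = 40,200,000 / 0.96 = 41,875,000 BTU = 418.8 therm → 418.8 × €1.46 = €611.38; + 4 × €15.03 standing = €671.50
Electric: 40,200,000 BTU / 3412 = 11,780 kWh → × €0.176 = €2,073.62; + 4 × €10.72 standing = €2,116.50
Difference = |€671.50 − €2,116.50| = €1,445.01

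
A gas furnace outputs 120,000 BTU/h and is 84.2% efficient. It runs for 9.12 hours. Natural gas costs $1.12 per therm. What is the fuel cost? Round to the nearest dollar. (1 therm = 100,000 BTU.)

$15

Heat delivered = 120,000 BTU/h × 9.12 h = 1,094,400 BTU
Gas input = 1,094,400 / 0.842 = 1,299,762 BTU
= 1,299,762 / 100,000 = 13 therm
Cost = 13 × $1.12/therm = $14.56 ≈ $15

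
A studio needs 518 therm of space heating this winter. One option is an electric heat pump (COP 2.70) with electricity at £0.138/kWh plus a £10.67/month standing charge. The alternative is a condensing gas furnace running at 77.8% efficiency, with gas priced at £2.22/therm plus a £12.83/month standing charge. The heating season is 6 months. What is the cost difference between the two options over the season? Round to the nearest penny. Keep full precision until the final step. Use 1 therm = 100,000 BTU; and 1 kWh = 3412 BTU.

Heat load = 518 therm × 100,000 = 51,800,000 BTU
Gas: input = 51,800,000 / 0.778 = 66,580,977 BTU = 665.8 therm → 665.8 × £2.22 = £1,478.10; + 6 × £12.83 standing = £1,555.08
Heat pump: 51,800,000 BTU / 3412 = 15,180 kWh heat; / 2.70 = 5,623 kWh in → × £0.138 = £775.95; + 6 × £10.67 standing = £839.97
Difference = |£1,555.08 − £839.97| = £715.10

£715.10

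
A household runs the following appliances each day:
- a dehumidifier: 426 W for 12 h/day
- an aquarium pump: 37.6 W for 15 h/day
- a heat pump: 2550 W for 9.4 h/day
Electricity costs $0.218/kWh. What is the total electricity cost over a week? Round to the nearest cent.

dehumidifier: 426 W × 12 h × 7 d = 35,784 Wh = 35.78 kWh
aquarium pump: 37.6 W × 15 h × 7 d = 3,948 Wh = 3.948 kWh
heat pump: 2550 W × 9.4 h × 7 d = 167,790 Wh = 167.8 kWh
Total energy = 35.78 + 3.948 + 167.8 = 207.5 kWh
Cost = 207.5 kWh × $0.218 = $45.24

$45.24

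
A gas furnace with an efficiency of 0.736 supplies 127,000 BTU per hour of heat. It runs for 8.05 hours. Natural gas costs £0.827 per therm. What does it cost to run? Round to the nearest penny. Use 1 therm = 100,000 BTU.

£11.49

Heat delivered = 127,000 BTU/h × 8.05 h = 1,022,350 BTU
Gas input = 1,022,350 / 0.736 = 1,389,063 BTU
= 1,389,063 / 100,000 = 13.89 therm
Cost = 13.89 × £0.827/therm = £11.49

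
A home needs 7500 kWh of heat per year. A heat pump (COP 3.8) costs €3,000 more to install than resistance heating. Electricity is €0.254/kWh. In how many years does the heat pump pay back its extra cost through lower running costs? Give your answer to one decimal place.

2.1 years

Resistance: 7500 kWh × €0.254 = €1,905.00/yr
Heat pump: 7500 / 3.8 = 1974 kWh in → × €0.254 = €501.32/yr
Annual savings = €1,403.68
Payback = €3,000 / €1,403.68 = 2.14 years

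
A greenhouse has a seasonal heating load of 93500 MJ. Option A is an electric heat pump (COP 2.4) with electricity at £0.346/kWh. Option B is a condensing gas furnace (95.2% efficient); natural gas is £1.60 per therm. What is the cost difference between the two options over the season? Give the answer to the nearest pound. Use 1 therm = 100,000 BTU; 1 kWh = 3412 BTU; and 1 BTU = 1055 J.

Heat load = 93500 MJ = 93,500,000,000 J / 1055 = 88,625,592 BTU
Gas: input = 88,625,592 / 0.952 = 93,094,110 BTU = 930.9 therm → 930.9 × £1.60 = £1,489.51
Heat pump: 88,625,592 BTU / 3412 = 25,970 kWh heat; / 2.4 = 10,820 kWh in → × £0.346 = £3,744.68
Difference = |£1,489.51 − £3,744.68| = £2,255.18 ≈ £2255

£2255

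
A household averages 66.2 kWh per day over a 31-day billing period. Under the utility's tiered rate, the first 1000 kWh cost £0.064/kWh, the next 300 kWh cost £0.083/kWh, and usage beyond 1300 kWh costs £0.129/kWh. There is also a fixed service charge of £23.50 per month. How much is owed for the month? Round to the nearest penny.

Usage = 66.2 kWh/day × 31 days = 2052.2 kWh
First 1000 kWh × £0.064 = £64.00
Next 300 kWh × £0.083 = £24.90
Remaining 752.2 kWh × £0.129 = £97.03
Energy charge = £185.93; + service £23.50 = £209.43

£209.43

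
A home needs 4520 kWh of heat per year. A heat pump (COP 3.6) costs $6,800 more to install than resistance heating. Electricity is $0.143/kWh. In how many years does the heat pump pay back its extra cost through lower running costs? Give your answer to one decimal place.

14.6 years

Resistance: 4520 kWh × $0.143 = $646.36/yr
Heat pump: 4520 / 3.6 = 1256 kWh in → × $0.143 = $179.54/yr
Annual savings = $466.82
Payback = $6,800 / $466.82 = 14.6 years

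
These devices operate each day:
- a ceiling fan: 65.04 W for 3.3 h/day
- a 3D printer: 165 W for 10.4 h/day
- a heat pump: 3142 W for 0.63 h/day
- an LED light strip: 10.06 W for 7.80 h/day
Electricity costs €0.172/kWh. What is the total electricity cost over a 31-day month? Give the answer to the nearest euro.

€21

ceiling fan: 65.04 W × 3.3 h × 31 d = 6,654 Wh = 6.654 kWh
3D printer: 165 W × 10.4 h × 31 d = 53,196 Wh = 53.2 kWh
heat pump: 3142 W × 0.63 h × 31 d = 61,363 Wh = 61.36 kWh
LED light strip: 10.06 W × 7.80 h × 31 d = 2,433 Wh = 2.433 kWh
Total energy = 6.654 + 53.2 + 61.36 + 2.433 = 123.6 kWh
Cost = 123.6 kWh × €0.172 = €21.27 ≈ €21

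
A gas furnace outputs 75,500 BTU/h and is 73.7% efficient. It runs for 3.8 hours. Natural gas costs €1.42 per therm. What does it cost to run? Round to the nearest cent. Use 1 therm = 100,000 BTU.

€5.53

Heat delivered = 75,500 BTU/h × 3.8 h = 286,900 BTU
Gas input = 286,900 / 0.737 = 389,281 BTU
= 389,281 / 100,000 = 3.893 therm
Cost = 3.893 × €1.42/therm = €5.53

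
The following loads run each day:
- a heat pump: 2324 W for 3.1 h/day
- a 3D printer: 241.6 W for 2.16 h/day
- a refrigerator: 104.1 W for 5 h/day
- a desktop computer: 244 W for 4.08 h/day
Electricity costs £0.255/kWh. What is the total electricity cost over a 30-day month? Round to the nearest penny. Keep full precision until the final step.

heat pump: 2324 W × 3.1 h × 30 d = 216,132 Wh = 216.1 kWh
3D printer: 241.6 W × 2.16 h × 30 d = 15,656 Wh = 15.66 kWh
refrigerator: 104.1 W × 5 h × 30 d = 15,615 Wh = 15.62 kWh
desktop computer: 244 W × 4.08 h × 30 d = 29,866 Wh = 29.87 kWh
Total energy = 216.1 + 15.66 + 15.62 + 29.87 = 277.3 kWh
Cost = 277.3 kWh × £0.255 = £70.70

£70.70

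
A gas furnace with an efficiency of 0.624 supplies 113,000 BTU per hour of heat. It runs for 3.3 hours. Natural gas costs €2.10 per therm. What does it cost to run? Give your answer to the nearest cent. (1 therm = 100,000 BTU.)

Heat delivered = 113,000 BTU/h × 3.3 h = 372,900 BTU
Gas input = 372,900 / 0.624 = 597,596 BTU
= 597,596 / 100,000 = 5.976 therm
Cost = 5.976 × €2.10/therm = €12.55

€12.55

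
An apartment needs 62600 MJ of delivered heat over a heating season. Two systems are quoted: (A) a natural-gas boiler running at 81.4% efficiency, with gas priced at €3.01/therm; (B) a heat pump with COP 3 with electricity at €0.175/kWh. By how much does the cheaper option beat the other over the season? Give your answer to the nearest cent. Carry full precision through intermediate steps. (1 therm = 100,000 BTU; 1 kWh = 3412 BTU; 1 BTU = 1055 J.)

Heat load = 62600 MJ = 62,600,000,000 J / 1055 = 59,336,493 BTU
Gas: input = 59,336,493 / 0.814 = 72,894,954 BTU = 728.9 therm → 728.9 × €3.01 = €2,194.14
Heat pump: 59,336,493 BTU / 3412 = 17,390 kWh heat; / 3 = 5,797 kWh in → × €0.175 = €1,014.45
Difference = |€2,194.14 − €1,014.45| = €1,179.69

€1179.69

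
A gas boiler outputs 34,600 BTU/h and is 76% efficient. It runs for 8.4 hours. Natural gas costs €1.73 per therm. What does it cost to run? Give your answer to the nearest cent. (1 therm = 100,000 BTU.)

€6.62

Heat delivered = 34,600 BTU/h × 8.4 h = 290,640 BTU
Gas input = 290,640 / 0.76 = 382,421 BTU
= 382,421 / 100,000 = 3.824 therm
Cost = 3.824 × €1.73/therm = €6.62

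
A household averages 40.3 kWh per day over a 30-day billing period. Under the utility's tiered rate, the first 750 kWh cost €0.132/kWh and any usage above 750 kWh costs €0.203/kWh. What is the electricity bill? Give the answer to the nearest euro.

Usage = 40.3 kWh/day × 30 days = 1209 kWh
First 750 kWh × €0.132 = €99.00
Remaining 459 kWh × €0.203 = €93.18
Total = €192.18 ≈ €192

€192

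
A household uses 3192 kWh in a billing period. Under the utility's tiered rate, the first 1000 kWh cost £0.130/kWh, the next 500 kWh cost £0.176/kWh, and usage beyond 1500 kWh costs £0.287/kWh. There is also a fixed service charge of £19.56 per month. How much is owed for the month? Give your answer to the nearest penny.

£723.16

First 1000 kWh × £0.130 = £130.00
Next 500 kWh × £0.176 = £88.00
Remaining 1692 kWh × £0.287 = £485.60
Energy charge = £703.60; + service £19.56 = £723.16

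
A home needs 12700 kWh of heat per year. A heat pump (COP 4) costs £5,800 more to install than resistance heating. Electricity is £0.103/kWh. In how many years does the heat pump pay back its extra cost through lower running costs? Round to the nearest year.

Resistance: 12700 kWh × £0.103 = £1,308.10/yr
Heat pump: 12700 / 4 = 3175 kWh in → × £0.103 = £327.02/yr
Annual savings = £981.07
Payback = £5,800 / £981.07 = 5.91 years

6 years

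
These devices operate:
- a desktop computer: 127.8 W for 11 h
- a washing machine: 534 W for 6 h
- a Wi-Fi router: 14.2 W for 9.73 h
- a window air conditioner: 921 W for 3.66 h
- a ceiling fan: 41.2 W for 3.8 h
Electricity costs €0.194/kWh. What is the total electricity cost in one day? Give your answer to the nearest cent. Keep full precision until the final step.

€1.61

desktop computer: 127.8 W × 11 h = 1,406 Wh = 1.406 kWh
washing machine: 534 W × 6 h = 3,204 Wh = 3.204 kWh
Wi-Fi router: 14.2 W × 9.73 h = 138 Wh = 0.1382 kWh
window air conditioner: 921 W × 3.66 h = 3,371 Wh = 3.371 kWh
ceiling fan: 41.2 W × 3.8 h = 157 Wh = 0.1566 kWh
Total energy = 1.406 + 3.204 + 0.1382 + 3.371 + 0.1566 = 8.275 kWh
Cost = 8.275 kWh × €0.194 = €1.61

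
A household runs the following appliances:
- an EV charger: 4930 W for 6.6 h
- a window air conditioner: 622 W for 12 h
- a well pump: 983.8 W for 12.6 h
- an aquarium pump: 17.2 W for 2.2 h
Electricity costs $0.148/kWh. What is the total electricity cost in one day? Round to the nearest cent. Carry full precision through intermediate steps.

EV charger: 4930 W × 6.6 h = 32,538 Wh = 32.54 kWh
window air conditioner: 622 W × 12 h = 7,464 Wh = 7.464 kWh
well pump: 983.8 W × 12.6 h = 12,396 Wh = 12.4 kWh
aquarium pump: 17.2 W × 2.2 h = 38 Wh = 0.03784 kWh
Total energy = 32.54 + 7.464 + 12.4 + 0.03784 = 52.44 kWh
Cost = 52.44 kWh × $0.148 = $7.76

$7.76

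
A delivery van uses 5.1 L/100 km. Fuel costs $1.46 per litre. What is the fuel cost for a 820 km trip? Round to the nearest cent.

$61.06

Fuel = 5.1 L/100 km × 820 km / 100 = 41.82 L
Cost = 41.82 L × $1.46/L = $61.06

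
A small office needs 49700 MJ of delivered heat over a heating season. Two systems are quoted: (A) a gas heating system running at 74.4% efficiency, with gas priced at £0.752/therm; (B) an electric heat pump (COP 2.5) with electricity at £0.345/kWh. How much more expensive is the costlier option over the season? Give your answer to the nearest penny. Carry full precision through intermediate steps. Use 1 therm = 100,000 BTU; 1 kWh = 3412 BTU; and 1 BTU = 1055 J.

£1429.19

Heat load = 49700 MJ = 49,700,000,000 J / 1055 = 47,109,005 BTU
Gas: input = 47,109,005 / 0.744 = 63,318,555 BTU = 633.2 therm → 633.2 × £0.752 = £476.16
Heat pump: 47,109,005 BTU / 3412 = 13,810 kWh heat; / 2.5 = 5,523 kWh in → × £0.345 = £1,905.35
Difference = |£476.16 − £1,905.35| = £1,429.19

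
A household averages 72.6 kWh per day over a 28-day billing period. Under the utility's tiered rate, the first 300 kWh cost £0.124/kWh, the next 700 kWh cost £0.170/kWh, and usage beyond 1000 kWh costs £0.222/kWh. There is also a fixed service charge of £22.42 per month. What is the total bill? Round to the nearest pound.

Usage = 72.6 kWh/day × 28 days = 2032.8 kWh
First 300 kWh × £0.124 = £37.20
Next 700 kWh × £0.170 = £119.00
Remaining 1032.8 kWh × £0.222 = £229.28
Energy charge = £385.48; + service £22.42 = £407.90 ≈ £408

£408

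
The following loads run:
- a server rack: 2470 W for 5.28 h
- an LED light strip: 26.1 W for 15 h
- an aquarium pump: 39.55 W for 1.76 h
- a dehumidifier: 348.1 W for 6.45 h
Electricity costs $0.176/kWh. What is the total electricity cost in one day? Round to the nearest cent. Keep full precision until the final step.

server rack: 2470 W × 5.28 h = 13,042 Wh = 13.04 kWh
LED light strip: 26.1 W × 15 h = 392 Wh = 0.3915 kWh
aquarium pump: 39.55 W × 1.76 h = 70 Wh = 0.06961 kWh
dehumidifier: 348.1 W × 6.45 h = 2,245 Wh = 2.245 kWh
Total energy = 13.04 + 0.3915 + 0.06961 + 2.245 = 15.75 kWh
Cost = 15.75 kWh × $0.176 = $2.77

$2.77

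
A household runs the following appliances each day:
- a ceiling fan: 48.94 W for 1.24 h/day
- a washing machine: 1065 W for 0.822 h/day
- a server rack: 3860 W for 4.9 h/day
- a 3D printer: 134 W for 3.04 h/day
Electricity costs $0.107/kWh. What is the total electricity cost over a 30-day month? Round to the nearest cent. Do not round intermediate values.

ceiling fan: 48.94 W × 1.24 h × 30 d = 1,821 Wh = 1.821 kWh
washing machine: 1065 W × 0.822 h × 30 d = 26,263 Wh = 26.26 kWh
server rack: 3860 W × 4.9 h × 30 d = 567,420 Wh = 567.4 kWh
3D printer: 134 W × 3.04 h × 30 d = 12,221 Wh = 12.22 kWh
Total energy = 1.821 + 26.26 + 567.4 + 12.22 = 607.7 kWh
Cost = 607.7 kWh × $0.107 = $65.03

$65.03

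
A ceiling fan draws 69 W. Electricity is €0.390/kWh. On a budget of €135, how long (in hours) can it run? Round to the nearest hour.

5017 h

Energy budget = €135 / €0.390 per kWh = 346.2 kWh = 346,154 Wh
Runtime = 346,154 Wh / 69 W = 5,017 h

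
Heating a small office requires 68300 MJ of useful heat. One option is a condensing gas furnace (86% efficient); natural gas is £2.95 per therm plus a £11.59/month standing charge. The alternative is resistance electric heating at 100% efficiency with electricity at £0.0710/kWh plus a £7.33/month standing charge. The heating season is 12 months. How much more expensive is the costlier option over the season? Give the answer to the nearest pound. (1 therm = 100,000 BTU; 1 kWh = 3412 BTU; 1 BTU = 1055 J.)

£925

Heat load = 68300 MJ = 68,300,000,000 J / 1055 = 64,739,336 BTU
Gas: input = 64,739,336 / 0.86 = 75,278,298 BTU = 752.8 therm → 752.8 × £2.95 = £2,220.71; + 12 × £11.59 standing = £2,359.79
Electric: 64,739,336 BTU / 3412 = 18,970 kWh → × £0.0710 = £1,347.16; + 12 × £7.33 standing = £1,435.12
Difference = |£2,359.79 − £1,435.12| = £924.67 ≈ £925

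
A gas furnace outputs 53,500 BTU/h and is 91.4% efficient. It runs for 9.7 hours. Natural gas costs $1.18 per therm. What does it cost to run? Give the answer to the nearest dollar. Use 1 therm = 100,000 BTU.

Heat delivered = 53,500 BTU/h × 9.7 h = 518,950 BTU
Gas input = 518,950 / 0.914 = 567,779 BTU
= 567,779 / 100,000 = 5.678 therm
Cost = 5.678 × $1.18/therm = $6.70 ≈ $7

$7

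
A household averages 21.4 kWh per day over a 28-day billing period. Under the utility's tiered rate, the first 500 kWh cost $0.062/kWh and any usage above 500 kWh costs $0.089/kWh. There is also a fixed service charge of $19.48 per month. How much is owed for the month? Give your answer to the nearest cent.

Usage = 21.4 kWh/day × 28 days = 599.2 kWh
First 500 kWh × $0.062 = $31.00
Remaining 99.2 kWh × $0.089 = $8.83
Energy charge = $39.83; + service $19.48 = $59.31

$59.31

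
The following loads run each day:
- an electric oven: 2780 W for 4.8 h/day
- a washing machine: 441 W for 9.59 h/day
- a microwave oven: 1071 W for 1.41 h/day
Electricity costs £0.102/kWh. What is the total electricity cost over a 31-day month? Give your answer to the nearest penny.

£60.34

electric oven: 2780 W × 4.8 h × 31 d = 413,664 Wh = 413.7 kWh
washing machine: 441 W × 9.59 h × 31 d = 131,105 Wh = 131.1 kWh
microwave oven: 1071 W × 1.41 h × 31 d = 46,813 Wh = 46.81 kWh
Total energy = 413.7 + 131.1 + 46.81 = 591.6 kWh
Cost = 591.6 kWh × £0.102 = £60.34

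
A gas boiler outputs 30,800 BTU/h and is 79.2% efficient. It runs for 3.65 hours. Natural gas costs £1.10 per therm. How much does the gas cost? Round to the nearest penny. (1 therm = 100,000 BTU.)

£1.56

Heat delivered = 30,800 BTU/h × 3.65 h = 112,420 BTU
Gas input = 112,420 / 0.792 = 141,944 BTU
= 141,944 / 100,000 = 1.419 therm
Cost = 1.419 × £1.10/therm = £1.56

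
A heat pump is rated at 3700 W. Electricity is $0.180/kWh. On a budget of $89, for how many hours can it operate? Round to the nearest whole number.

134 h

Energy budget = $89 / $0.180 per kWh = 494.4 kWh = 494,444 Wh
Runtime = 494,444 Wh / 3700 W = 133.6 h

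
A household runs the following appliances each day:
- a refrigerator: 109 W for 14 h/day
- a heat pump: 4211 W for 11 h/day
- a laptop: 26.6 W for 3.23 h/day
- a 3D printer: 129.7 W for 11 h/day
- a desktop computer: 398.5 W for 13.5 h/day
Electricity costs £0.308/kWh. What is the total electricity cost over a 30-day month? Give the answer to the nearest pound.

£506

refrigerator: 109 W × 14 h × 30 d = 45,780 Wh = 45.78 kWh
heat pump: 4211 W × 11 h × 30 d = 1,389,630 Wh = 1,390 kWh
laptop: 26.6 W × 3.23 h × 30 d = 2,578 Wh = 2.578 kWh
3D printer: 129.7 W × 11 h × 30 d = 42,801 Wh = 42.8 kWh
desktop computer: 398.5 W × 13.5 h × 30 d = 161,392 Wh = 161.4 kWh
Total energy = 45.78 + 1,390 + 2.578 + 42.8 + 161.4 = 1,642 kWh
Cost = 1,642 kWh × £0.308 = £505.79 ≈ £506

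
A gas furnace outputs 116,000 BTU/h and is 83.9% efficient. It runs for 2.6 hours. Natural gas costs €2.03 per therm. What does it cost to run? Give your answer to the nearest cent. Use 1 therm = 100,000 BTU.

€7.30

Heat delivered = 116,000 BTU/h × 2.6 h = 301,600 BTU
Gas input = 301,600 / 0.839 = 359,476 BTU
= 359,476 / 100,000 = 3.595 therm
Cost = 3.595 × €2.03/therm = €7.30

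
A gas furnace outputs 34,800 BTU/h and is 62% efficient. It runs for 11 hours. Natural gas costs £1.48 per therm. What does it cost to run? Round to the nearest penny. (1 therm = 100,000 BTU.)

£9.14

Heat delivered = 34,800 BTU/h × 11 h = 382,800 BTU
Gas input = 382,800 / 0.62 = 617,419 BTU
= 617,419 / 100,000 = 6.174 therm
Cost = 6.174 × £1.48/therm = £9.14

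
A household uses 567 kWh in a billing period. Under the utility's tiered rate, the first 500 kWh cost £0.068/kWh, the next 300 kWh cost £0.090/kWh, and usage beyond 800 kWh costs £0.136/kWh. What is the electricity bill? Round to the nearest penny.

£40.03

First 500 kWh × £0.068 = £34.00
Next 67 kWh × £0.090 = £6.03
Remaining tier: 0 kWh (not reached)
Total = £40.03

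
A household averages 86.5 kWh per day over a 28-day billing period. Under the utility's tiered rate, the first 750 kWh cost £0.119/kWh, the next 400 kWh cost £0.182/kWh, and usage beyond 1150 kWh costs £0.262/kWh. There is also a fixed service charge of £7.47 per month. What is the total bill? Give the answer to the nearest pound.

Usage = 86.5 kWh/day × 28 days = 2422 kWh
First 750 kWh × £0.119 = £89.25
Next 400 kWh × £0.182 = £72.80
Remaining 1272 kWh × £0.262 = £333.26
Energy charge = £495.31; + service £7.47 = £502.78 ≈ £503

£503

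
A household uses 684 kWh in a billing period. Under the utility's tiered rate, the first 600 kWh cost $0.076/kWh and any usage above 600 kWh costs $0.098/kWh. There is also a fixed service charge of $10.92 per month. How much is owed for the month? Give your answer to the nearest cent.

$64.75

First 600 kWh × $0.076 = $45.60
Remaining 84 kWh × $0.098 = $8.23
Energy charge = $53.83; + service $10.92 = $64.75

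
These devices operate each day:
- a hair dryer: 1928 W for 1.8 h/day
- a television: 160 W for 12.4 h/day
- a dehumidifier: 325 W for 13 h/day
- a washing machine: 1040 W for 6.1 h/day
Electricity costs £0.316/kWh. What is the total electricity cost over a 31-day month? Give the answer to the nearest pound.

£157

hair dryer: 1928 W × 1.8 h × 31 d = 107,582 Wh = 107.6 kWh
television: 160 W × 12.4 h × 31 d = 61,504 Wh = 61.5 kWh
dehumidifier: 325 W × 13 h × 31 d = 130,975 Wh = 131 kWh
washing machine: 1040 W × 6.1 h × 31 d = 196,664 Wh = 196.7 kWh
Total energy = 107.6 + 61.5 + 131 + 196.7 = 496.7 kWh
Cost = 496.7 kWh × £0.316 = £156.97 ≈ £157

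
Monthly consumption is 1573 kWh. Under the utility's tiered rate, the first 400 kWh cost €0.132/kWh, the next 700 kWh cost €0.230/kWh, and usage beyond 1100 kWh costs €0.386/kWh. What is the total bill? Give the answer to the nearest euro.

First 400 kWh × €0.132 = €52.80
Next 700 kWh × €0.230 = €161.00
Remaining 473 kWh × €0.386 = €182.58
Total = €396.38 ≈ €396

€396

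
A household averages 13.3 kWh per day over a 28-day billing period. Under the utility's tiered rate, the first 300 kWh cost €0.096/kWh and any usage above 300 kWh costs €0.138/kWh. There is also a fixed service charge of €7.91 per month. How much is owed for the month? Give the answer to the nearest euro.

€47

Usage = 13.3 kWh/day × 28 days = 372.4 kWh
First 300 kWh × €0.096 = €28.80
Remaining 72.4 kWh × €0.138 = €9.99
Energy charge = €38.79; + service €7.91 = €46.70 ≈ €47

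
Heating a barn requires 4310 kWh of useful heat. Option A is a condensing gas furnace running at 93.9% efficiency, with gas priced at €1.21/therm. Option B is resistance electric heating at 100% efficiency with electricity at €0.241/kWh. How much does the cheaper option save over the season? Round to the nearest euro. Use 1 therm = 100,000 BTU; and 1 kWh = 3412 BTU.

Heat load = 4310 kWh × 3412 = 14,705,720 BTU
Gas: input = 14,705,720 / 0.939 = 15,661,044 BTU = 156.6 therm → 156.6 × €1.21 = €189.50
Electric: 14,705,720 BTU / 3412 = 4,310 kWh → × €0.241 = €1,038.71
Difference = |€189.50 − €1,038.71| = €849.21 ≈ €849

€849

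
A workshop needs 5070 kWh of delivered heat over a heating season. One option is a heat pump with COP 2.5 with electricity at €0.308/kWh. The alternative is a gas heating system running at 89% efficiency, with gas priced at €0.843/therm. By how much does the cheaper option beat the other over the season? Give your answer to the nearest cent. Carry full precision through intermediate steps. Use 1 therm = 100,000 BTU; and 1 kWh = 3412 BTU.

Heat load = 5070 kWh × 3412 = 17,298,840 BTU
Gas: input = 17,298,840 / 0.89 = 19,436,899 BTU = 194.4 therm → 194.4 × €0.843 = €163.85
Heat pump: 17,298,840 BTU / 3412 = 5,070 kWh heat; / 2.5 = 2,028 kWh in → × €0.308 = €624.62
Difference = |€163.85 − €624.62| = €460.77

€460.77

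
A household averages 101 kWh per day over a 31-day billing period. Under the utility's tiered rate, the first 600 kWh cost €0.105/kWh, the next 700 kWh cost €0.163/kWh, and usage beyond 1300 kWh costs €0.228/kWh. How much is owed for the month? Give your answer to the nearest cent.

Usage = 101 kWh/day × 31 days = 3131 kWh
First 600 kWh × €0.105 = €63.00
Next 700 kWh × €0.163 = €114.10
Remaining 1831 kWh × €0.228 = €417.47
Total = €594.57

€594.57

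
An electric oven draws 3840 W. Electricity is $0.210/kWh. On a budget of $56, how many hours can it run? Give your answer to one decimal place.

69.4 h

Energy budget = $56 / $0.210 per kWh = 266.7 kWh = 266,667 Wh
Runtime = 266,667 Wh / 3840 W = 69.44 h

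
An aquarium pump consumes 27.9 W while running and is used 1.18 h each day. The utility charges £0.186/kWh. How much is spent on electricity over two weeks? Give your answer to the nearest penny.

£0.09

Energy = 27.9 W × 1.18 h/day × 14 days = 461 Wh = 0.4609 kWh
Cost = 0.4609 kWh × £0.186/kWh = £0.09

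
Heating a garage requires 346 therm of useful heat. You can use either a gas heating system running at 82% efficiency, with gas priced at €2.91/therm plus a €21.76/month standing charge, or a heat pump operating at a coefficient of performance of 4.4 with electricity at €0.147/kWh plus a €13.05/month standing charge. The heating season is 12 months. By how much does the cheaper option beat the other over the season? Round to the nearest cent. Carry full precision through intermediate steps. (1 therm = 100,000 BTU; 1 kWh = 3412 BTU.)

€993.61

Heat load = 346 therm × 100,000 = 34,600,000 BTU
Gas: input = 34,600,000 / 0.820 = 42,195,122 BTU = 422 therm → 422 × €2.91 = €1,227.88; + 12 × €21.76 standing = €1,489.00
Heat pump: 34,600,000 BTU / 3412 = 10,140 kWh heat; / 4.4 = 2,305 kWh in → × €0.147 = €338.79; + 12 × €13.05 standing = €495.39
Difference = |€1,489.00 − €495.39| = €993.61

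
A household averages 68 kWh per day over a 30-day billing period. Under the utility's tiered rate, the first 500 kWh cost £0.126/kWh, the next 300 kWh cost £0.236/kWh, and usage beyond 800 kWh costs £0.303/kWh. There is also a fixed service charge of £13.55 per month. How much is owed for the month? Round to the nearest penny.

Usage = 68 kWh/day × 30 days = 2040 kWh
First 500 kWh × £0.126 = £63.00
Next 300 kWh × £0.236 = £70.80
Remaining 1240 kWh × £0.303 = £375.72
Energy charge = £509.52; + service £13.55 = £523.07

£523.07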